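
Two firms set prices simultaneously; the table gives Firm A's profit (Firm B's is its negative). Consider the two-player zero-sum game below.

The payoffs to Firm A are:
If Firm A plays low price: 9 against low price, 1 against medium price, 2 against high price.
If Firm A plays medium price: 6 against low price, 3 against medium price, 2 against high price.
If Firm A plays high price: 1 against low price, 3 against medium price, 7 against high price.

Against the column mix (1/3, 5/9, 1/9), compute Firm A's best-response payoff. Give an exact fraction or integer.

35/9

low price: (9)·(1/3) + (1)·(5/9) + (2)·(1/9) = 34/9.
medium price: (6)·(1/3) + (3)·(5/9) + (2)·(1/9) = 35/9.
high price: (1)·(1/3) + (3)·(5/9) + (7)·(1/9) = 25/9.
The best pure response is medium price with expected payoff 35/9.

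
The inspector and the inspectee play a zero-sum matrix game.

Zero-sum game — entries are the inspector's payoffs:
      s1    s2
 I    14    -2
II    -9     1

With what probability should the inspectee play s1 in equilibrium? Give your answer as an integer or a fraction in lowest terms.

Row minima are -2 and -9, so the inspector's maximin is -2; column maxima are 14 and 1, so the inspectee's minimax is 1. These differ, so the equilibrium is in mixed strategies.
Let the inspectee play s1 with probability q. The inspector is indifferent when 14q − 2(1−q) = −9q + (1−q), giving q = 3/26.

3/26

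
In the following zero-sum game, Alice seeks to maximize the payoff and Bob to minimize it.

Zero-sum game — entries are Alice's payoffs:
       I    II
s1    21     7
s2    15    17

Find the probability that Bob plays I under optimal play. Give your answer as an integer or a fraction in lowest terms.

5/8

Row minima are 7 and 15, so Alice's maximin is 15; column maxima are 21 and 17, so Bob's minimax is 17. These differ, so the equilibrium is in mixed strategies.
Let Bob play I with probability q. Alice is indifferent when 21q + 7(1−q) = 15q + 17(1−q), giving q = 5/8.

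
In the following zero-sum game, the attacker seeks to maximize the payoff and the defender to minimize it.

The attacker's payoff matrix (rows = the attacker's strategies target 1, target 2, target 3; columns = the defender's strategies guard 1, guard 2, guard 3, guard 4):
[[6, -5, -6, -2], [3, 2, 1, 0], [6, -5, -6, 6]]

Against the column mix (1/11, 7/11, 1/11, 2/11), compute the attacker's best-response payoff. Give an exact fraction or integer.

18/11

target 1: (6)·(1/11) + (-5)·(7/11) + (-6)·(1/11) + (-2)·(2/11) = -39/11.
target 2: (3)·(1/11) + (2)·(7/11) + (1)·(1/11) + (0)·(2/11) = 18/11.
target 3: (6)·(1/11) + (-5)·(7/11) + (-6)·(1/11) + (6)·(2/11) = -23/11.
The best pure response is target 2 with expected payoff 18/11.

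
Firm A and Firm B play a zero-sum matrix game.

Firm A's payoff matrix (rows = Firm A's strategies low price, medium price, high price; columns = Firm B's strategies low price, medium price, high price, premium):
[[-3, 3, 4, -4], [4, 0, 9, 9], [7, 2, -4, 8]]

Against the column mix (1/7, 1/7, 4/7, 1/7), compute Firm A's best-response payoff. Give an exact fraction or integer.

7

low price: (-3)·(1/7) + (3)·(1/7) + (4)·(4/7) + (-4)·(1/7) = 12/7.
medium price: (4)·(1/7) + (0)·(1/7) + (9)·(4/7) + (9)·(1/7) = 7.
high price: (7)·(1/7) + (2)·(1/7) + (-4)·(4/7) + (8)·(1/7) = 1/7.
The best pure response is medium price with expected payoff 7.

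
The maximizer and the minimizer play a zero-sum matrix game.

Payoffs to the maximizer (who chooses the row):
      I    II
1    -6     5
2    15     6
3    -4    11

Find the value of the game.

Row 1 is strictly dominated by row 3, so the maximizer never plays it.
The remaining 2×2 game on (2, 3) × (I, II) has no saddle point. Let the maximizer play 2 with probability p; indifference gives 15p − 4(1−p) = 6p + 11(1−p), so p = 5/8.
Similarly the minimizer's optimal q on I is 5/24, and the value is 15·(5/24) + (6)·(19/24) = 63/8.

63/8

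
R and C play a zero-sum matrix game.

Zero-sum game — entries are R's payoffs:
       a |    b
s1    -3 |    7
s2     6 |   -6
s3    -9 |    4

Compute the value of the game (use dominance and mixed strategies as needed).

12/11

Row s3 is strictly dominated by row s1, so R never plays it.
The remaining 2×2 game on (s1, s2) × (a, b) has no saddle point. Let R play s1 with probability p; indifference gives −3p + 6(1−p) = 7p − 6(1−p), so p = 6/11.
Similarly C's optimal q on a is 13/22, and the value is -3·(13/22) + (7)·(9/22) = 12/11.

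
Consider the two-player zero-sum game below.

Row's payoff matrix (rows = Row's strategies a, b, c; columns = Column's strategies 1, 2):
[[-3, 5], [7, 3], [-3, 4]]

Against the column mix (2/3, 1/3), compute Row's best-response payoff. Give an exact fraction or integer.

17/3

a: (-3)·(2/3) + (5)·(1/3) = -1/3.
b: (7)·(2/3) + (3)·(1/3) = 17/3.
c: (-3)·(2/3) + (4)·(1/3) = -2/3.
The best pure response is b with expected payoff 17/3.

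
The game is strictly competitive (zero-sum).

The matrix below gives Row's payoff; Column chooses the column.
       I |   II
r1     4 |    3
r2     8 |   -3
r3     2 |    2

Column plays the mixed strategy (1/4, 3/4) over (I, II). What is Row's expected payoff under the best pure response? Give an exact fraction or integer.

r1: (4)·(1/4) + (3)·(3/4) = 13/4.
r2: (8)·(1/4) + (-3)·(3/4) = -1/4.
r3: (2)·(1/4) + (2)·(3/4) = 2.
The best pure response is r1 with expected payoff 13/4.

13/4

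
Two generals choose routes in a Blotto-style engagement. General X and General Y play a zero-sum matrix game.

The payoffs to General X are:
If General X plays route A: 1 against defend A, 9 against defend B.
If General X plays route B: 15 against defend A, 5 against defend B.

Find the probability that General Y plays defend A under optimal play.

2/9

Row minima are 1 and 5, so General X's maximin is 5; column maxima are 15 and 9, so General Y's minimax is 9. These differ, so the equilibrium is in mixed strategies.
Let General Y play defend A with probability q. General X is indifferent when q + 9(1−q) = 15q + 5(1−q), giving q = 2/9.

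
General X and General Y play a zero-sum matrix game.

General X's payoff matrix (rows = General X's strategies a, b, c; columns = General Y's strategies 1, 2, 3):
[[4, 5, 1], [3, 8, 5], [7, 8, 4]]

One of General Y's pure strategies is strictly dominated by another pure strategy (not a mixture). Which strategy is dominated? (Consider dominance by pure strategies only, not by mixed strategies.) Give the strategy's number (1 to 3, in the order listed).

General Y prefers columns that give General X less. Compare 2 with 1: 4 < 5, 3 < 8, 7 < 8.
So 1 strictly dominates 2 for General Y; 2 is strictly dominated.

2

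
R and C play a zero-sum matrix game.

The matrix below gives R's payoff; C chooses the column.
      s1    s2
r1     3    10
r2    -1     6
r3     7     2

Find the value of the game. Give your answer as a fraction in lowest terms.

16/3

Row r2 is strictly dominated by row r1, so R never plays it.
The remaining 2×2 game on (r1, r3) × (s1, s2) has no saddle point. Let R play r1 with probability p; indifference gives 3p + 7(1−p) = 10p + 2(1−p), so p = 5/12.
Similarly C's optimal q on s1 is 2/3, and the value is 3·(2/3) + (10)·(1/3) = 16/3.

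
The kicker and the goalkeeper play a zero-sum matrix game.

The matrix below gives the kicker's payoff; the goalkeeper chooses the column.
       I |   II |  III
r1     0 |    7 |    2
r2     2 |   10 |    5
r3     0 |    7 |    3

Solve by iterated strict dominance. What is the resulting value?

Row r1 is strictly dominated by row r2 (2>0, 10>7, 5>2); eliminate r1.
Column III is strictly dominated by I for the goalkeeper (2<5, 0<3); eliminate III.
Row r3 is strictly dominated by row r2 (2>0, 10>7); eliminate r3.
Column II is strictly dominated by I for the goalkeeper (2<10); eliminate II.
Only (r2, I) remains, with payoff 2.

2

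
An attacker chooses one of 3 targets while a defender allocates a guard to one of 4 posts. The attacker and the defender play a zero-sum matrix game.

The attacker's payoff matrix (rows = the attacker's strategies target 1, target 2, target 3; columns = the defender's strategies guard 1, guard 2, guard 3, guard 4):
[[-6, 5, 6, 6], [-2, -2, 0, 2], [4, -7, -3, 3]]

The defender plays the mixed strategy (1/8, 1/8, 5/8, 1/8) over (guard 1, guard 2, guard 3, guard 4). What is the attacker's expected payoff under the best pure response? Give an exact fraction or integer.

target 1: (-6)·(1/8) + (5)·(1/8) + (6)·(5/8) + (6)·(1/8) = 35/8.
target 2: (-2)·(1/8) + (-2)·(1/8) + (0)·(5/8) + (2)·(1/8) = -1/4.
target 3: (4)·(1/8) + (-7)·(1/8) + (-3)·(5/8) + (3)·(1/8) = -15/8.
The best pure response is target 1 with expected payoff 35/8.

35/8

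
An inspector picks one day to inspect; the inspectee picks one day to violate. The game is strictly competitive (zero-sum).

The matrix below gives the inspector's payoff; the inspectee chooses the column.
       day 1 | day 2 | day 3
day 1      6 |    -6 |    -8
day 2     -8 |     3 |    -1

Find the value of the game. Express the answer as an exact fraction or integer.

Column day 2 is strictly dominated by day 3 for the inspectee (it gives the inspector more in every row).
The remaining 2×2 game on (day 1, day 2) × (day 1, day 3) has no saddle point. Let the inspector play day 1 with probability p; indifference gives 6p − 8(1−p) = −8p − (1−p), so p = 1/3.
Similarly the inspectee's optimal q on day 1 is 1/3, and the value is 6·(1/3) + (-8)·(2/3) = -10/3.

-10/3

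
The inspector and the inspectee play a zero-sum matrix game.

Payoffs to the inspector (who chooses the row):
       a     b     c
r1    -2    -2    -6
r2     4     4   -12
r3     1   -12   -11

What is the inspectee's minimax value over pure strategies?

The worst case (largest entry) in each column is a: 4, b: 4, c: -6.
The best (smallest) of these is -6.

-6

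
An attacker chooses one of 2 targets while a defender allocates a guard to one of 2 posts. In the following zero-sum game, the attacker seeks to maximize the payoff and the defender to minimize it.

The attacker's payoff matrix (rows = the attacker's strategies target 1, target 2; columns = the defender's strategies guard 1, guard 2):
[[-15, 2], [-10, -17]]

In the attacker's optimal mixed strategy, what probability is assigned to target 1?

7/24

Row minima are -15 and -17, so the attacker's maximin is -15; column maxima are -10 and 2, so the defender's minimax is -10. These differ, so the equilibrium is in mixed strategies.
Let the attacker play target 1 with probability p. The defender is indifferent when −15p − 10(1−p) = 2p − 17(1−p), giving p = 7/24.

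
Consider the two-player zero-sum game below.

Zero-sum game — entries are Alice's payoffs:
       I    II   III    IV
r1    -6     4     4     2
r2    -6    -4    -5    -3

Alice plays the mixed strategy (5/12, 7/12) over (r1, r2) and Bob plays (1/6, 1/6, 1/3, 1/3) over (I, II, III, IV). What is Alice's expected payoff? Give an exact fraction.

-11/6

Against (1/6, 1/6, 1/3, 1/3), each row's expected payoff is r1: 5/3; r2: -13/3.
Taking the (5/12, 7/12)-weighted average: (5/12)·(5/3) + (7/12)·(-13/3) = -11/6.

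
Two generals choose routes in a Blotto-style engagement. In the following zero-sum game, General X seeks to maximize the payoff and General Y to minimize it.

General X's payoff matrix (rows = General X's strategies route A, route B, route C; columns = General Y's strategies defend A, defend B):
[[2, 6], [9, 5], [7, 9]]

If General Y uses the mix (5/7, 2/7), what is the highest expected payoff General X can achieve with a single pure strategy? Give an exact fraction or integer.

route A: (2)·(5/7) + (6)·(2/7) = 22/7.
route B: (9)·(5/7) + (5)·(2/7) = 55/7.
route C: (7)·(5/7) + (9)·(2/7) = 53/7.
The best pure response is route B with expected payoff 55/7.

55/7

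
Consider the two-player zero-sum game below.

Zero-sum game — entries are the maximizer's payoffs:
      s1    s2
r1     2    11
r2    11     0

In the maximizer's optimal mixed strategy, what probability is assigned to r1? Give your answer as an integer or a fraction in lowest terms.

11/20

Row minima are 2 and 0, so the maximizer's maximin is 2; column maxima are 11 and 11, so the minimizer's minimax is 11. These differ, so the equilibrium is in mixed strategies.
Let the maximizer play r1 with probability p. The minimizer is indifferent when 2p + 11(1−p) = 11p, giving p = 11/20.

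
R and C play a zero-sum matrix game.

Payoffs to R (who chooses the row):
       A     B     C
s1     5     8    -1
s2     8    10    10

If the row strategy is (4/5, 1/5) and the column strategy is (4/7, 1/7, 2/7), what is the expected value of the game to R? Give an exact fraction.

166/35

Against (4/7, 1/7, 2/7), each row's expected payoff is s1: 26/7; s2: 62/7.
Taking the (4/5, 1/5)-weighted average: (4/5)·(26/7) + (1/5)·(62/7) = 166/35.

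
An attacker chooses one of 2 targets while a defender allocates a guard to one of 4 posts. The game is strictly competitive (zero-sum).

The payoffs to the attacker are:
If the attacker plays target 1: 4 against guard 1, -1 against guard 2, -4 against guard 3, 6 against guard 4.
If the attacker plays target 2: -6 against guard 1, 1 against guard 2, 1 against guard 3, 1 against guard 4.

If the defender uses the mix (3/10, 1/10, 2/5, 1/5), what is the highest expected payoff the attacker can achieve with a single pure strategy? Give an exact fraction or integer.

7/10

target 1: (4)·(3/10) + (-1)·(1/10) + (-4)·(2/5) + (6)·(1/5) = 7/10.
target 2: (-6)·(3/10) + (1)·(1/10) + (1)·(2/5) + (1)·(1/5) = -11/10.
The best pure response is target 1 with expected payoff 7/10.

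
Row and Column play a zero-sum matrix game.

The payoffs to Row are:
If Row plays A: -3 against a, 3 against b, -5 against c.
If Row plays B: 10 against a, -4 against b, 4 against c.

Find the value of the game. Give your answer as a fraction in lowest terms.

-1/2

Column a is strictly dominated by c for Column (it gives Row more in every row).
The remaining 2×2 game on (A, B) × (b, c) has no saddle point. Let Row play A with probability p; indifference gives 3p − 4(1−p) = −5p + 4(1−p), so p = 1/2.
Similarly Column's optimal q on b is 9/16, and the value is 3·(9/16) + (-5)·(7/16) = -1/2.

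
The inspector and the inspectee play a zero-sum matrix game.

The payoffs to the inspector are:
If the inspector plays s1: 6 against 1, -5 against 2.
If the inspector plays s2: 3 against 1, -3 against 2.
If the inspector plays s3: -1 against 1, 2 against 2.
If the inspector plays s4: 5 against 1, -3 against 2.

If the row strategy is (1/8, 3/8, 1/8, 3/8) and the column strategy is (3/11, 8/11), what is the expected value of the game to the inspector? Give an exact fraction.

Against (3/11, 8/11), each row's expected payoff is s1: -2; s2: -15/11; s3: 13/11; s4: -9/11.
Taking the (1/8, 3/8, 1/8, 3/8)-weighted average: (1/8)·(-2) + (3/8)·(-15/11) + (1/8)·(13/11) + (3/8)·(-9/11) = -81/88.

-81/88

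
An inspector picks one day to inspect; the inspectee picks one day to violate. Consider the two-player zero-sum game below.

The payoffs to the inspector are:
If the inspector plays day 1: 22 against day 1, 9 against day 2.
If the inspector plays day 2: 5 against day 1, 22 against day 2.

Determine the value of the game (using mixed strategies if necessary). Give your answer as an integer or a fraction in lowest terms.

Row minima are 9 and 5, so the inspector's maximin is 9; column maxima are 22 and 22, so the inspectee's minimax is 22. These differ, so the equilibrium is in mixed strategies.
Let the inspector play day 1 with probability p. The inspectee is indifferent when 22p + 5(1−p) = 9p + 22(1−p), giving p = 17/30.
Let the inspectee play day 1 with probability q. The inspector is indifferent when 22q + 9(1−q) = 5q + 22(1−q), giving q = 13/30.
The value is 22·(13/30) + (9)·(17/30) = 439/30.

439/30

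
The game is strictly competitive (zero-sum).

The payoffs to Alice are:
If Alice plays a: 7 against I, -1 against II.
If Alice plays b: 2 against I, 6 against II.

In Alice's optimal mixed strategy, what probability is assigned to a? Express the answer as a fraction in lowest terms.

1/3

Row minima are -1 and 2, so Alice's maximin is 2; column maxima are 7 and 6, so Bob's minimax is 6. These differ, so the equilibrium is in mixed strategies.
Let Alice play a with probability p. Bob is indifferent when 7p + 2(1−p) = −p + 6(1−p), giving p = 1/3.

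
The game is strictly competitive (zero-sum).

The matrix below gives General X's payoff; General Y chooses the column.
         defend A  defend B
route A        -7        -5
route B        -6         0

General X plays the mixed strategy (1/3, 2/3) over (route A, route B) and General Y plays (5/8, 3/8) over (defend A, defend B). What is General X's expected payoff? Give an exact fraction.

Against (5/8, 3/8), each row's expected payoff is route A: -25/4; route B: -15/4.
Taking the (1/3, 2/3)-weighted average: (1/3)·(-25/4) + (2/3)·(-15/4) = -55/12.

-55/12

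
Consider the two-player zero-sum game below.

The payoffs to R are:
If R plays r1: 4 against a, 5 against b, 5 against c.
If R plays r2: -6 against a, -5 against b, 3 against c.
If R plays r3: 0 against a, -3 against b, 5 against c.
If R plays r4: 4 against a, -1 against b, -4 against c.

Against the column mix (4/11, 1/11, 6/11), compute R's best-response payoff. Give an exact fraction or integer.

51/11

r1: (4)·(4/11) + (5)·(1/11) + (5)·(6/11) = 51/11.
r2: (-6)·(4/11) + (-5)·(1/11) + (3)·(6/11) = -1.
r3: (0)·(4/11) + (-3)·(1/11) + (5)·(6/11) = 27/11.
r4: (4)·(4/11) + (-1)·(1/11) + (-4)·(6/11) = -9/11.
The best pure response is r1 with expected payoff 51/11.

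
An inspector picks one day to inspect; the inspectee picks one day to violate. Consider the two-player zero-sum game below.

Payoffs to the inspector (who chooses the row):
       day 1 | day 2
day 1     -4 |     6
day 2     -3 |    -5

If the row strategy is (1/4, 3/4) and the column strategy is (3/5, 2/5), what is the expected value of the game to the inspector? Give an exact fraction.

-57/20

Against (3/5, 2/5), each row's expected payoff is day 1: 0; day 2: -19/5.
Taking the (1/4, 3/4)-weighted average: (1/4)·(0) + (3/4)·(-19/5) = -57/20.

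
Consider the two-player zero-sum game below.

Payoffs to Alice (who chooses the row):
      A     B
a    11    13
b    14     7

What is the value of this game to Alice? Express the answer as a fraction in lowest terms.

35/3

Row minima are 11 and 7, so Alice's maximin is 11; column maxima are 14 and 13, so Bob's minimax is 13. These differ, so the equilibrium is in mixed strategies.
Let Alice play a with probability p. Bob is indifferent when 11p + 14(1−p) = 13p + 7(1−p), giving p = 7/9.
Let Bob play A with probability q. Alice is indifferent when 11q + 13(1−q) = 14q + 7(1−q), giving q = 2/3.
The value is 11·(2/3) + (13)·(1/3) = 35/3.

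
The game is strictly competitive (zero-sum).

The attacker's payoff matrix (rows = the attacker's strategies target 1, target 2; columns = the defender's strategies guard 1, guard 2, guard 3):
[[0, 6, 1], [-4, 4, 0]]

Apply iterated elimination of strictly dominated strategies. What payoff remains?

0

Column guard 3 is strictly dominated by guard 1 for the defender (0<1, -4<0); eliminate guard 3.
Column guard 2 is strictly dominated by guard 1 for the defender (0<6, -4<4); eliminate guard 2.
Row target 2 is strictly dominated by row target 1 (0>-4); eliminate target 2.
Only (target 1, guard 1) remains, with payoff 0.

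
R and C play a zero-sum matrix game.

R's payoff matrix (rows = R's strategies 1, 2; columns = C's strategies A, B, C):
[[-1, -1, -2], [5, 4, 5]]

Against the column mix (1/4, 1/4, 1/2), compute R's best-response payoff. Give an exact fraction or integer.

1: (-1)·(1/4) + (-1)·(1/4) + (-2)·(1/2) = -3/2.
2: (5)·(1/4) + (4)·(1/4) + (5)·(1/2) = 19/4.
The best pure response is 2 with expected payoff 19/4.

19/4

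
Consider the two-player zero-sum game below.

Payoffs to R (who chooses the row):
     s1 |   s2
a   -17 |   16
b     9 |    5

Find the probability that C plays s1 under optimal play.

11/37

Row minima are -17 and 5, so R's maximin is 5; column maxima are 9 and 16, so C's minimax is 9. These differ, so the equilibrium is in mixed strategies.
Let C play s1 with probability q. R is indifferent when −17q + 16(1−q) = 9q + 5(1−q), giving q = 11/37.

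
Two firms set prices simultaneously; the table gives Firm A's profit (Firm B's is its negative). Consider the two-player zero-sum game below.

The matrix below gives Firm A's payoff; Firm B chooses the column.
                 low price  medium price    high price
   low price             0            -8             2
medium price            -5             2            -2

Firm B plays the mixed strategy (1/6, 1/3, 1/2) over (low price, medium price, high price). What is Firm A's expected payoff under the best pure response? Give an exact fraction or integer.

-7/6

low price: (0)·(1/6) + (-8)·(1/3) + (2)·(1/2) = -5/3.
medium price: (-5)·(1/6) + (2)·(1/3) + (-2)·(1/2) = -7/6.
The best pure response is medium price with expected payoff -7/6.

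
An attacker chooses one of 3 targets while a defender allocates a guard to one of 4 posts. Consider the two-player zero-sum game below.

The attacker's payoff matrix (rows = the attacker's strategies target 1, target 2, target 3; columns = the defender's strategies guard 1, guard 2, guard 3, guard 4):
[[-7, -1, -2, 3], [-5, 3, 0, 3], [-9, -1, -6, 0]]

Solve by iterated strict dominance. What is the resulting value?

Row target 3 is strictly dominated by row target 2 (-5>-9, 3>-1, 0>-6, 3>0); eliminate target 3.
Column guard 4 is strictly dominated by guard 1 for the defender (-7<3, -5<3); eliminate guard 4.
Row target 1 is strictly dominated by row target 2 (-5>-7, 3>-1, 0>-2); eliminate target 1.
Column guard 2 is strictly dominated by guard 1 for the defender (-5<3); eliminate guard 2.
Column guard 3 is strictly dominated by guard 1 for the defender (-5<0); eliminate guard 3.
Only (target 2, guard 1) remains, with payoff -5.

-5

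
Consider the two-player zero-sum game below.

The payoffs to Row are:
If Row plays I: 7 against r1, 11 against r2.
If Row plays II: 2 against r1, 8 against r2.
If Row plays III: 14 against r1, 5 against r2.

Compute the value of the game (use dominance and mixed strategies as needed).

Row II is strictly dominated by row I, so Row never plays it.
The remaining 2×2 game on (I, III) × (r1, r2) has no saddle point. Let Row play I with probability p; indifference gives 7p + 14(1−p) = 11p + 5(1−p), so p = 9/13.
Similarly Column's optimal q on r1 is 6/13, and the value is 7·(6/13) + (11)·(7/13) = 119/13.

119/13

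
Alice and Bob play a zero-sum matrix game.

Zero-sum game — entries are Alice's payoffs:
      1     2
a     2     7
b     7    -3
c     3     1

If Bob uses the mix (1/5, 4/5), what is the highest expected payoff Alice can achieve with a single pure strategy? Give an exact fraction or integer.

a: (2)·(1/5) + (7)·(4/5) = 6.
b: (7)·(1/5) + (-3)·(4/5) = -1.
c: (3)·(1/5) + (1)·(4/5) = 7/5.
The best pure response is a with expected payoff 6.

6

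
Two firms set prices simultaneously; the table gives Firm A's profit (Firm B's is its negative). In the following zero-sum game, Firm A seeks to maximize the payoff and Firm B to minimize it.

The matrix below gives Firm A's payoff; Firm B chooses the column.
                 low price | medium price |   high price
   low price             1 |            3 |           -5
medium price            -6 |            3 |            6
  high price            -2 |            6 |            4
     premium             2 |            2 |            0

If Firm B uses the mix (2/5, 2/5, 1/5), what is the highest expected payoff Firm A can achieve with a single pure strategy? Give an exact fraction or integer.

low price: (1)·(2/5) + (3)·(2/5) + (-5)·(1/5) = 3/5.
medium price: (-6)·(2/5) + (3)·(2/5) + (6)·(1/5) = 0.
high price: (-2)·(2/5) + (6)·(2/5) + (4)·(1/5) = 12/5.
premium: (2)·(2/5) + (2)·(2/5) + (0)·(1/5) = 8/5.
The best pure response is high price with expected payoff 12/5.

12/5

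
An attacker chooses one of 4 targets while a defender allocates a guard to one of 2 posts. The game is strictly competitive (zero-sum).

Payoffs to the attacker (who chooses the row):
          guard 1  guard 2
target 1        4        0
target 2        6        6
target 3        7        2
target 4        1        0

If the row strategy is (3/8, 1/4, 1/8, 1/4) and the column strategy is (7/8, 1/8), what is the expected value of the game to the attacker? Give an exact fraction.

Against (7/8, 1/8), each row's expected payoff is target 1: 7/2; target 2: 6; target 3: 51/8; target 4: 7/8.
Taking the (3/8, 1/4, 1/8, 1/4)-weighted average: (3/8)·(7/2) + (1/4)·(6) + (1/8)·(51/8) + (1/4)·(7/8) = 245/64.

245/64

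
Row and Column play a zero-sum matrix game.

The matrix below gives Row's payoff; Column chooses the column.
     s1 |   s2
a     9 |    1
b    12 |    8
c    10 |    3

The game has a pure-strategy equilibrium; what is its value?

8

Row minima: 1, 8, 3 → Row's maximin is 8.
Column maxima: 12, 8 → Column's minimax is 8.
They coincide at (b, s2), so the value is 8.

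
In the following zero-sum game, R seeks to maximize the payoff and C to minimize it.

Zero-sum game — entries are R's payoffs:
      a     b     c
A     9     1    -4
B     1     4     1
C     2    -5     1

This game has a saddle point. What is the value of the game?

Row minima: -4, 1, -5 → R's maximin is 1.
Column maxima: 9, 4, 1 → C's minimax is 1.
They coincide at (B, c), so the value is 1.

1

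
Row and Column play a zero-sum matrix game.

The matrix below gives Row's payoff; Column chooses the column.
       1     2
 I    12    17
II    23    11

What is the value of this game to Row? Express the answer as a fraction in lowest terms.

259/17

Row minima are 12 and 11, so Row's maximin is 12; column maxima are 23 and 17, so Column's minimax is 17. These differ, so the equilibrium is in mixed strategies.
Let Row play I with probability p. Column is indifferent when 12p + 23(1−p) = 17p + 11(1−p), giving p = 12/17.
Let Column play 1 with probability q. Row is indifferent when 12q + 17(1−q) = 23q + 11(1−q), giving q = 6/17.
The value is 12·(6/17) + (17)·(11/17) = 259/17.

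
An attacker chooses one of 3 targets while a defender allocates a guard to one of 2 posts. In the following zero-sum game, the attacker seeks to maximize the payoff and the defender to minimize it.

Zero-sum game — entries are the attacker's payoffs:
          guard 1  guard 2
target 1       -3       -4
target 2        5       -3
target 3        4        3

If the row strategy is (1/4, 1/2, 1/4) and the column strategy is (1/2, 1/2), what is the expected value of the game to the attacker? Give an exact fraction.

1/2

Against (1/2, 1/2), each row's expected payoff is target 1: -7/2; target 2: 1; target 3: 7/2.
Taking the (1/4, 1/2, 1/4)-weighted average: (1/4)·(-7/2) + (1/2)·(1) + (1/4)·(7/2) = 1/2.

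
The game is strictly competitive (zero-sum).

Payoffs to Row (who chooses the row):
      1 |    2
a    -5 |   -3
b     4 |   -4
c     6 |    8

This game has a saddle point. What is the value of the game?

6

Row minima: -5, -4, 6 → Row's maximin is 6.
Column maxima: 6, 8 → Column's minimax is 6.
They coincide at (c, 1), so the value is 6.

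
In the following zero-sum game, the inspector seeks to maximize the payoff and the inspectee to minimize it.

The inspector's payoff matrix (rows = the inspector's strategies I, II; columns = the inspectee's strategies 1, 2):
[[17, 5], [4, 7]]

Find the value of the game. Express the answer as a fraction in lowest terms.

Row minima are 5 and 4, so the inspector's maximin is 5; column maxima are 17 and 7, so the inspectee's minimax is 7. These differ, so the equilibrium is in mixed strategies.
Let the inspector play I with probability p. The inspectee is indifferent when 17p + 4(1−p) = 5p + 7(1−p), giving p = 1/5.
Let the inspectee play 1 with probability q. The inspector is indifferent when 17q + 5(1−q) = 4q + 7(1−q), giving q = 2/15.
The value is 17·(2/15) + (5)·(13/15) = 33/5.

33/5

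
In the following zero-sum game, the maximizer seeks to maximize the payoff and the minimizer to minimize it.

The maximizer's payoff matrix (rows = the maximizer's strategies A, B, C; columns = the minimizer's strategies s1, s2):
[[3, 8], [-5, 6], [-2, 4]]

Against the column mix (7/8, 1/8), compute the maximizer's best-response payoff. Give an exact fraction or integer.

29/8

A: (3)·(7/8) + (8)·(1/8) = 29/8.
B: (-5)·(7/8) + (6)·(1/8) = -29/8.
C: (-2)·(7/8) + (4)·(1/8) = -5/4.
The best pure response is A with expected payoff 29/8.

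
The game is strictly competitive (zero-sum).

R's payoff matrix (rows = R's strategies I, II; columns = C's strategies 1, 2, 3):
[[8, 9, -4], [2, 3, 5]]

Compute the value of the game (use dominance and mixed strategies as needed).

16/5

Column 2 is strictly dominated by 1 for C (it gives R more in every row).
The remaining 2×2 game on (I, II) × (1, 3) has no saddle point. Let R play I with probability p; indifference gives 8p + 2(1−p) = −4p + 5(1−p), so p = 1/5.
Similarly C's optimal q on 1 is 3/5, and the value is 8·(3/5) + (-4)·(2/5) = 16/5.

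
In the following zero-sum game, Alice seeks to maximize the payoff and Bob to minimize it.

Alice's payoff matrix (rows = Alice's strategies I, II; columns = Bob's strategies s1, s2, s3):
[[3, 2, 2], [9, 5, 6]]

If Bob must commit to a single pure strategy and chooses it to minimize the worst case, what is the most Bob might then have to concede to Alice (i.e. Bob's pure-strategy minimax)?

The worst case (largest entry) in each column is s1: 9, s2: 5, s3: 6.
The best (smallest) of these is 5.

5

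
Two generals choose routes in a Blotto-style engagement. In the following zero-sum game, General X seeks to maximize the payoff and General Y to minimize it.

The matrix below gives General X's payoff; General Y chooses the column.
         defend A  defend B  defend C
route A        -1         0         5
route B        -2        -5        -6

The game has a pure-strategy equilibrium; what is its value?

-1

Row minima: -1, -6 → General X's maximin is -1.
Column maxima: -1, 0, 5 → General Y's minimax is -1.
They coincide at (route A, defend A), so the value is -1.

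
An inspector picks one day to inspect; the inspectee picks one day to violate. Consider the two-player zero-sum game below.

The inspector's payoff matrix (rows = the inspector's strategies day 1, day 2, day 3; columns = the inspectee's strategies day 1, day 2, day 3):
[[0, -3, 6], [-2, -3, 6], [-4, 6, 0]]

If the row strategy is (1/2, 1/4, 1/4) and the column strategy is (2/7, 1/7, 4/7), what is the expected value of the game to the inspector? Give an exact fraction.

Against (2/7, 1/7, 4/7), each row's expected payoff is day 1: 3; day 2: 17/7; day 3: -2/7.
Taking the (1/2, 1/4, 1/4)-weighted average: (1/2)·(3) + (1/4)·(17/7) + (1/4)·(-2/7) = 57/28.

57/28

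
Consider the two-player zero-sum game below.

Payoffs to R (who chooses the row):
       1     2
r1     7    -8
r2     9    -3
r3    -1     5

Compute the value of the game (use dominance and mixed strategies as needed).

7/3

Row r1 is strictly dominated by row r2, so R never plays it.
The remaining 2×2 game on (r2, r3) × (1, 2) has no saddle point. Let R play r2 with probability p; indifference gives 9p − (1−p) = −3p + 5(1−p), so p = 1/3.
Similarly C's optimal q on 1 is 4/9, and the value is 9·(4/9) + (-3)·(5/9) = 7/3.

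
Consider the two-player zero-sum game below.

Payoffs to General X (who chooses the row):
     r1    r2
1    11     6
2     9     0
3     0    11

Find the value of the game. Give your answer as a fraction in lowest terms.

Row 2 is strictly dominated by row 1, so General X never plays it.
The remaining 2×2 game on (1, 3) × (r1, r2) has no saddle point. Let General X play 1 with probability p; indifference gives 11p = 6p + 11(1−p), so p = 11/16.
Similarly General Y's optimal q on r1 is 5/16, and the value is 11·(5/16) + (6)·(11/16) = 121/16.

121/16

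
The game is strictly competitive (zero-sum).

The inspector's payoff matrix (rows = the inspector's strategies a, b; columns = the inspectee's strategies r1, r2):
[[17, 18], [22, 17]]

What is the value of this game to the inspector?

107/6

Row minima are 17 and 17, so the inspector's maximin is 17; column maxima are 22 and 18, so the inspectee's minimax is 18. These differ, so the equilibrium is in mixed strategies.
Let the inspector play a with probability p. The inspectee is indifferent when 17p + 22(1−p) = 18p + 17(1−p), giving p = 5/6.
Let the inspectee play r1 with probability q. The inspector is indifferent when 17q + 18(1−q) = 22q + 17(1−q), giving q = 1/6.
The value is 17·(1/6) + (18)·(5/6) = 107/6.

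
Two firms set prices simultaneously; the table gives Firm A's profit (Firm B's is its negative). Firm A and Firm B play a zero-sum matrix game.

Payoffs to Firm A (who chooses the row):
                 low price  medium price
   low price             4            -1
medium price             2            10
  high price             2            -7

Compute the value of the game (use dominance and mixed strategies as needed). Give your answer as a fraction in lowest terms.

42/13

Row high price is strictly dominated by row low price, so Firm A never plays it.
The remaining 2×2 game on (low price, medium price) × (low price, medium price) has no saddle point. Let Firm A play low price with probability p; indifference gives 4p + 2(1−p) = −p + 10(1−p), so p = 8/13.
Similarly Firm B's optimal q on low price is 11/13, and the value is 4·(11/13) + (-1)·(2/13) = 42/13.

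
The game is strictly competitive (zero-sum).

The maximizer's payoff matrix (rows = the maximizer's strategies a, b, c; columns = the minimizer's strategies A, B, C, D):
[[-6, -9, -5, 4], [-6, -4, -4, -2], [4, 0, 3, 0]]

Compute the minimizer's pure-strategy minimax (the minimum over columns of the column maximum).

0

The worst case (largest entry) in each column is A: 4, B: 0, C: 3, D: 4.
The best (smallest) of these is 0.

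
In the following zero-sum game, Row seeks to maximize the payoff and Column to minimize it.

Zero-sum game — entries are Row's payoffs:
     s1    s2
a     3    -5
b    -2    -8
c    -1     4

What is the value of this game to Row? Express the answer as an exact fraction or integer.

7/13

Row b is strictly dominated by row a, so Row never plays it.
The remaining 2×2 game on (a, c) × (s1, s2) has no saddle point. Let Row play a with probability p; indifference gives 3p − (1−p) = −5p + 4(1−p), so p = 5/13.
Similarly Column's optimal q on s1 is 9/13, and the value is 3·(9/13) + (-5)·(4/13) = 7/13.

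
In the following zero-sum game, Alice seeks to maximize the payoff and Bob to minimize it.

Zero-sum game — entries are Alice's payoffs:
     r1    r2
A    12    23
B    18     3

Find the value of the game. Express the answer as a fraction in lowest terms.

Row minima are 12 and 3, so Alice's maximin is 12; column maxima are 18 and 23, so Bob's minimax is 18. These differ, so the equilibrium is in mixed strategies.
Let Alice play A with probability p. Bob is indifferent when 12p + 18(1−p) = 23p + 3(1−p), giving p = 15/26.
Let Bob play r1 with probability q. Alice is indifferent when 12q + 23(1−q) = 18q + 3(1−q), giving q = 10/13.
The value is 12·(10/13) + (23)·(3/13) = 189/13.

189/13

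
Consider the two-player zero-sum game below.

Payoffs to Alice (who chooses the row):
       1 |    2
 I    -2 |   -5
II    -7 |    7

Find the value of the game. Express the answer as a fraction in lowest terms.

-49/17

Row minima are -5 and -7, so Alice's maximin is -5; column maxima are -2 and 7, so Bob's minimax is -2. These differ, so the equilibrium is in mixed strategies.
Let Alice play I with probability p. Bob is indifferent when −2p − 7(1−p) = −5p + 7(1−p), giving p = 14/17.
Let Bob play 1 with probability q. Alice is indifferent when −2q − 5(1−q) = −7q + 7(1−q), giving q = 12/17.
The value is -2·(12/17) + (-5)·(5/17) = -49/17.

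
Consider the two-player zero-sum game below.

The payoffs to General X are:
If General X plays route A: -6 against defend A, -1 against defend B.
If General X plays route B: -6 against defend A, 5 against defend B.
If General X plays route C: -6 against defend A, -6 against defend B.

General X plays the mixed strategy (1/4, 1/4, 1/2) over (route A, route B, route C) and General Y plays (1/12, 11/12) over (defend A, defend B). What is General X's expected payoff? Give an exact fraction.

Against (1/12, 11/12), each row's expected payoff is route A: -17/12; route B: 49/12; route C: -6.
Taking the (1/4, 1/4, 1/2)-weighted average: (1/4)·(-17/12) + (1/4)·(49/12) + (1/2)·(-6) = -7/3.

-7/3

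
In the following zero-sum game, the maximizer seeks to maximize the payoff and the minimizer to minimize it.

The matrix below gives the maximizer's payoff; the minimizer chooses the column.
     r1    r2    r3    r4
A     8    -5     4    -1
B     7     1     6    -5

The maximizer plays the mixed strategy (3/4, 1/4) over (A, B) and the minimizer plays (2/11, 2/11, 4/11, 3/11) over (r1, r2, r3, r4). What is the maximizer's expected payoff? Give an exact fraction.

Against (2/11, 2/11, 4/11, 3/11), each row's expected payoff is A: 19/11; B: 25/11.
Taking the (3/4, 1/4)-weighted average: (3/4)·(19/11) + (1/4)·(25/11) = 41/22.

41/22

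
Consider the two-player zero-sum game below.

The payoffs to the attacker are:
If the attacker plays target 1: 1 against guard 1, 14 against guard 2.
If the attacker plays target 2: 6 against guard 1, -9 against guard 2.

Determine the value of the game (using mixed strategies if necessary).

Row minima are 1 and -9, so the attacker's maximin is 1; column maxima are 6 and 14, so the defender's minimax is 6. These differ, so the equilibrium is in mixed strategies.
Let the attacker play target 1 with probability p. The defender is indifferent when p + 6(1−p) = 14p − 9(1−p), giving p = 15/28.
Let the defender play guard 1 with probability q. The attacker is indifferent when q + 14(1−q) = 6q − 9(1−q), giving q = 23/28.
The value is 1·(23/28) + (14)·(5/28) = 93/28.

93/28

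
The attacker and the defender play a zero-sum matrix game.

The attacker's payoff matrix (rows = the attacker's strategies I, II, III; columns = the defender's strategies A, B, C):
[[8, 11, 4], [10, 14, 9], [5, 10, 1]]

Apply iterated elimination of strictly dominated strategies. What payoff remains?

9

Column B is strictly dominated by A for the defender (8<11, 10<14, 5<10); eliminate B.
Row I is strictly dominated by row II (10>8, 9>4); eliminate I.
Column A is strictly dominated by C for the defender (9<10, 1<5); eliminate A.
Row III is strictly dominated by row II (9>1); eliminate III.
Only (II, C) remains, with payoff 9.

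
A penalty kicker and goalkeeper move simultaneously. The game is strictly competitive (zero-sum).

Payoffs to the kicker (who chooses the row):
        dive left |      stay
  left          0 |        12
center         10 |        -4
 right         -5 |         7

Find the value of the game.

60/13

Row right is strictly dominated by row left, so the kicker never plays it.
The remaining 2×2 game on (left, center) × (dive left, stay) has no saddle point. Let the kicker play left with probability p; indifference gives 10(1−p) = 12p − 4(1−p), so p = 7/13.
Similarly the goalkeeper's optimal q on dive left is 8/13, and the value is 0·(8/13) + (12)·(5/13) = 60/13.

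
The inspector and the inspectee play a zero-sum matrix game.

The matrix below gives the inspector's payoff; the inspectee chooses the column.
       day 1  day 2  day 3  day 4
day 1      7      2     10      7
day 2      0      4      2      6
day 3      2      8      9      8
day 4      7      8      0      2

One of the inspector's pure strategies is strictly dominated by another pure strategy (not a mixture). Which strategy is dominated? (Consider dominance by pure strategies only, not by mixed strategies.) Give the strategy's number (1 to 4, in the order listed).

2

Compare day 2 with day 3: 2 > 0, 8 > 4, 9 > 2, 8 > 6.
So day 3 strictly dominates day 2 for the inspector; day 2 is strictly dominated.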